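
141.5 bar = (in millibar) 1.415e+05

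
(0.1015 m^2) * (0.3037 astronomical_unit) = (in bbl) 2.901e+10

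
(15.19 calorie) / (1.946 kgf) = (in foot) 10.93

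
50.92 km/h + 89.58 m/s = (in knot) 201.6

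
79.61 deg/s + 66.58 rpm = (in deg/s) 479.1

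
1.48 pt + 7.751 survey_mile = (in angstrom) 1.247e+14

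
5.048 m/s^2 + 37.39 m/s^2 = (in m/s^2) 42.44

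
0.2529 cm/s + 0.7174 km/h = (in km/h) 0.7265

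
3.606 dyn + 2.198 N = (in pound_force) 0.4941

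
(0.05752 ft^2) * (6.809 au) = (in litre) 5.443e+12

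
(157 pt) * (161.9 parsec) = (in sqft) 2.978e+18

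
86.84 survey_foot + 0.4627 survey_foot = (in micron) 2.661e+07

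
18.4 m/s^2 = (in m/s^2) 18.4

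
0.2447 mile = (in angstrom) 3.938e+12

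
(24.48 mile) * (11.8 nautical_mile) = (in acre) 2.127e+05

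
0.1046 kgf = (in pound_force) 0.2306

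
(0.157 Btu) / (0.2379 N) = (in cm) 6.963e+04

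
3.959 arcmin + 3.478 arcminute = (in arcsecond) 446.2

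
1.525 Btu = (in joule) 1609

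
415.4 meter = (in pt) 1.178e+06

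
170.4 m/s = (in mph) 381.2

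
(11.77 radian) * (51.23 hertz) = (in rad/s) 603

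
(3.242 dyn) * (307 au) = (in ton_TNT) 0.3559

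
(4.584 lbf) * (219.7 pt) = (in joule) 1.58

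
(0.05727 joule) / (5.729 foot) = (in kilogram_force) 0.003344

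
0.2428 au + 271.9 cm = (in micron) 3.632e+16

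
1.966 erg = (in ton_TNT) 4.699e-17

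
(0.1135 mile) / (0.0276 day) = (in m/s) 0.0766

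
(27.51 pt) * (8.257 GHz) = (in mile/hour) 1.793e+08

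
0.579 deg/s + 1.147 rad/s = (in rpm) 11.05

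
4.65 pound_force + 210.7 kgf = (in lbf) 469.2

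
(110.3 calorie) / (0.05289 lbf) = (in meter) 1962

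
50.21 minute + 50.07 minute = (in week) 0.009948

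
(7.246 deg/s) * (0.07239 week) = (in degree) 3.172e+05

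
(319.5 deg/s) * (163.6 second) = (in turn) 145.2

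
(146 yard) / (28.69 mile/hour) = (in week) 1.721e-05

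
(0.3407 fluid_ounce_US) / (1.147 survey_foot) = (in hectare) 2.882e-09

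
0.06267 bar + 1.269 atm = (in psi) 19.56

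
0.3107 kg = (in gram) 310.7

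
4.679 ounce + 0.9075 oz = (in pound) 0.3492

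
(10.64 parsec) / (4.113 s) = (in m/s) 7.982e+16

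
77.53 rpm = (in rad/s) 8.119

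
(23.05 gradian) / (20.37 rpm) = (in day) 1.965e-06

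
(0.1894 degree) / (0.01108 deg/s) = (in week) 2.826e-05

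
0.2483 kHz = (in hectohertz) 2.483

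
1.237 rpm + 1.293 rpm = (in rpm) 2.53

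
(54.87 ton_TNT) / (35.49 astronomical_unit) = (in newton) 0.04324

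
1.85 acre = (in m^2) 7487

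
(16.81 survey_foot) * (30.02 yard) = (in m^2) 140.6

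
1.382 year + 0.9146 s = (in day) 504.4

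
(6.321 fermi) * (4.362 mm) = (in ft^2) 2.968e-16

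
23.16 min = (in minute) 23.16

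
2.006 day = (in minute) 2889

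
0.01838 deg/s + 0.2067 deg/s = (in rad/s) 0.003928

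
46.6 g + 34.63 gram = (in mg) 8.123e+04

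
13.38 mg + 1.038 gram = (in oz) 0.03709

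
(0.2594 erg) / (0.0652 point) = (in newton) 0.001128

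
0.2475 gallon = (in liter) 0.9369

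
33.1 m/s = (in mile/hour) 74.04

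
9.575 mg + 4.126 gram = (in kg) 0.004136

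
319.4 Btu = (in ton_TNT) 8.054e-05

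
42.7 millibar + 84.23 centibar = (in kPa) 88.5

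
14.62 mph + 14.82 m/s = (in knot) 41.51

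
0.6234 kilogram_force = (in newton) 6.113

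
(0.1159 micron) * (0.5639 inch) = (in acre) 4.102e-13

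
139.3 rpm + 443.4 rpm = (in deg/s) 3496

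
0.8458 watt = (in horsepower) 0.001134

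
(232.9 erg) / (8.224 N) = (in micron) 2.832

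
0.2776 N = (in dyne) 2.776e+04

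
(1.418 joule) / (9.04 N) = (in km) 0.0001569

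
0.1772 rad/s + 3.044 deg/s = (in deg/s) 13.2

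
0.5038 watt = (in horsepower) 0.0006756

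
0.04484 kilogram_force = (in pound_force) 0.09886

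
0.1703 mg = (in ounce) 6.007e-06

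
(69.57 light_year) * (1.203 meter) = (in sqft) 8.523e+18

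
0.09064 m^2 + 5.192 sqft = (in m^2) 0.573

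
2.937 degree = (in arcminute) 176.2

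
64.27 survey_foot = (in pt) 5.553e+04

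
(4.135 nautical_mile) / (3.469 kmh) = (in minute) 132.5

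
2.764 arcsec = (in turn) 2.133e-06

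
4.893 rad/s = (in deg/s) 280.3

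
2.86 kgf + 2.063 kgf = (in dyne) 4.828e+06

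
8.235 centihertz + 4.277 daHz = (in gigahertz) 4.285e-08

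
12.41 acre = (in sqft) 5.406e+05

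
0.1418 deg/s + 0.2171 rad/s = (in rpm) 2.097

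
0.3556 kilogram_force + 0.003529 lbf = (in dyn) 3.503e+05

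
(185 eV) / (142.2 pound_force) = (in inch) 1.845e-18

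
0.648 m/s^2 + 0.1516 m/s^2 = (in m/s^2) 0.7996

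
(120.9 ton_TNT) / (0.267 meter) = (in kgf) 1.932e+11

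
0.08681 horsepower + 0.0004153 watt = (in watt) 64.73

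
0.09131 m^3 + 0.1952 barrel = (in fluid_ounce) 4137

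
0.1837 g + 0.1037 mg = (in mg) 183.8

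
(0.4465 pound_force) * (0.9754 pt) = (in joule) 0.0006834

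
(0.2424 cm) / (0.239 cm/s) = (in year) 3.216e-08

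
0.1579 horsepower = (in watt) 117.7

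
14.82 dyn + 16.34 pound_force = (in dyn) 7.268e+06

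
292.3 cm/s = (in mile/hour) 6.539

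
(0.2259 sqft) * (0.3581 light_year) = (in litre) 7.11e+16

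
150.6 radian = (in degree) 8629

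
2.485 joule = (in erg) 2.485e+07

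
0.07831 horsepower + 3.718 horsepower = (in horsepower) 3.796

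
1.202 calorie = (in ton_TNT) 1.202e-09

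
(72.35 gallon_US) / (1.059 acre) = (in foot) 0.0002097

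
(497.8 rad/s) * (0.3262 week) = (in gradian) 6.252e+09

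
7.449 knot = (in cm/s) 383.2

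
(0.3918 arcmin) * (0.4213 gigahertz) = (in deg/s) 2.751e+06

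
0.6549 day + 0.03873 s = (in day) 0.6549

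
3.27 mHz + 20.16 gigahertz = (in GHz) 20.16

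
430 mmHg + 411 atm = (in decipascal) 4.17e+08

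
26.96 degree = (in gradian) 29.96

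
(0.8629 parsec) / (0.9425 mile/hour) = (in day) 7.314e+11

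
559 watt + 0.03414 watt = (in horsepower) 0.7497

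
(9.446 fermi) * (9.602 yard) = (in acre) 2.049e-17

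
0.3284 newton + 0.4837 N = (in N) 0.8121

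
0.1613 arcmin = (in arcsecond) 9.678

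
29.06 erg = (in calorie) 6.946e-07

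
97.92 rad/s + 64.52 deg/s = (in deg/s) 5675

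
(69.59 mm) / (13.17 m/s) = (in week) 8.737e-09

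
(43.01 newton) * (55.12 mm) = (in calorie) 0.5666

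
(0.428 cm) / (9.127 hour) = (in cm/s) 1.303e-05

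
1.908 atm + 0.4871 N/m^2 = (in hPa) 1933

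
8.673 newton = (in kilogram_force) 0.8844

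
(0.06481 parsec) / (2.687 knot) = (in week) 2.392e+09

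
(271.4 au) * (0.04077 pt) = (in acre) 1.443e+05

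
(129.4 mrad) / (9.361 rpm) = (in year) 4.186e-09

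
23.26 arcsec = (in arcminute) 0.3877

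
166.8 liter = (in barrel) 1.049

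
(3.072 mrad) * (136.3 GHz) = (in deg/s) 2.399e+10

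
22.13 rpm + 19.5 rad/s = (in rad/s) 21.82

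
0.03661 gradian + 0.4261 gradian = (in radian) 0.007268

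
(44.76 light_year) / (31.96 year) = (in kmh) 1.513e+09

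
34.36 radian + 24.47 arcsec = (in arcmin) 1.181e+05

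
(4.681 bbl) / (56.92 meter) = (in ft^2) 0.1407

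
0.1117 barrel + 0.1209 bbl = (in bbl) 0.2326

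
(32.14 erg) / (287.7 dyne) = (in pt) 3.167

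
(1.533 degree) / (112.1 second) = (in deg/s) 0.01368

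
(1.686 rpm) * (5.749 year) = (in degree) 1.834e+09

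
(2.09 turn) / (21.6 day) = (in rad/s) 7.037e-06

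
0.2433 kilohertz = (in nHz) 2.433e+11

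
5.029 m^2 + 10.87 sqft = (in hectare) 0.0006039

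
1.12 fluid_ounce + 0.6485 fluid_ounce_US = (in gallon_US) 0.01382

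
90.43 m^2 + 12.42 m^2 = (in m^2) 102.9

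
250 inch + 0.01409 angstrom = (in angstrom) 6.35e+10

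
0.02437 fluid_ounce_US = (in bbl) 4.533e-06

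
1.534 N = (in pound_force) 0.3449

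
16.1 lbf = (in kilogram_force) 7.303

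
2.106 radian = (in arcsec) 4.344e+05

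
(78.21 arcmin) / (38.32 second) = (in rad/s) 0.0005937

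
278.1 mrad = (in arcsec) 5.736e+04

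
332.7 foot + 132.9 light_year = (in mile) 7.813e+14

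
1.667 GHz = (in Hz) 1.667e+09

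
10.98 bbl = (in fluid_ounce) 5.903e+04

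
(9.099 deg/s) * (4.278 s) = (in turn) 0.1081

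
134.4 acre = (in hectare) 54.39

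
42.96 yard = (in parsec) 1.273e-15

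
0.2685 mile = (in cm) 4.321e+04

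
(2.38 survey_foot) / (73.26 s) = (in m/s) 0.009902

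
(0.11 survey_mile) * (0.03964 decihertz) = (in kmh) 2.526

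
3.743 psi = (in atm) 0.2547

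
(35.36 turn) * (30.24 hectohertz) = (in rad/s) 6.719e+05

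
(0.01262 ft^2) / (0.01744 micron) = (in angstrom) 6.723e+14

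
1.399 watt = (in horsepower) 0.001876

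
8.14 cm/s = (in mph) 0.1821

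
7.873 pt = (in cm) 0.2777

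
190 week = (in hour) 3.192e+04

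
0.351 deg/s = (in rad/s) 0.006126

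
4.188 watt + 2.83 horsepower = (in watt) 2115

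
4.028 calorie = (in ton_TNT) 4.028e-09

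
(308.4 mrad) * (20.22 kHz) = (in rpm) 5.955e+04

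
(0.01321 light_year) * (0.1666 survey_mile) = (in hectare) 3.351e+12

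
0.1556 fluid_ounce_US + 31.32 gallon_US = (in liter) 118.6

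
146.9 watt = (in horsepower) 0.197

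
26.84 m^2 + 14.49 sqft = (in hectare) 0.002819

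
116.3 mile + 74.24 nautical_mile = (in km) 324.7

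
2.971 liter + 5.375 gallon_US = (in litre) 23.32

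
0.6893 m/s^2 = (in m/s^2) 0.6893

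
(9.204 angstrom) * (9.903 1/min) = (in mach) 4.461e-13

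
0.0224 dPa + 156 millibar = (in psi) 2.263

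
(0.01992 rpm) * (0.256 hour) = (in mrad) 1922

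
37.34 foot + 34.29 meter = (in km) 0.04567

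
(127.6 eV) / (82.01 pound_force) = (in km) 5.604e-23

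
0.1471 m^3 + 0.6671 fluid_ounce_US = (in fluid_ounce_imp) 5178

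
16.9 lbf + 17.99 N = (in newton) 93.16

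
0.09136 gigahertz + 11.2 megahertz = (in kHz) 1.026e+05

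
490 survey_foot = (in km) 0.1494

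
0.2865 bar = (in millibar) 286.5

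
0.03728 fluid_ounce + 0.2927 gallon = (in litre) 1.109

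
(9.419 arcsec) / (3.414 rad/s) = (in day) 1.548e-10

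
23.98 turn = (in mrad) 1.507e+05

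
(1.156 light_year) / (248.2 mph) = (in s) 9.857e+13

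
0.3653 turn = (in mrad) 2295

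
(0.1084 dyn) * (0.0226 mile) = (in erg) 394.3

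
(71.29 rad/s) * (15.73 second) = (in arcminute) 3.855e+06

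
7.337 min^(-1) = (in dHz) 1.223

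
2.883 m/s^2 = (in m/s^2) 2.883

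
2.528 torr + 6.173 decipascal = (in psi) 0.04897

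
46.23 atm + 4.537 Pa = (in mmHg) 3.513e+04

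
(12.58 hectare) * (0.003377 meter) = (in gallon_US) 1.122e+05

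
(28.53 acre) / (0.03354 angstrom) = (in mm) 3.442e+19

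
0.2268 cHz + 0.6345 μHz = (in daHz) 0.0002269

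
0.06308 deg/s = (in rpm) 0.01051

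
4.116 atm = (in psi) 60.49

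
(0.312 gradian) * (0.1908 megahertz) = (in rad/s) 935.1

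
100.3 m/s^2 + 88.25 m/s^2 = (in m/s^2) 188.6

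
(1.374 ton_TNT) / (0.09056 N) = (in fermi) 6.348e+25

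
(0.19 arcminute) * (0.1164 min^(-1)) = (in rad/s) 1.072e-07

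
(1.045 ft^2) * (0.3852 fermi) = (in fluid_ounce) 1.265e-12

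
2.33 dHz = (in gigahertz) 2.33e-10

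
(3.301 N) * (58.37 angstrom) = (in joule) 1.927e-08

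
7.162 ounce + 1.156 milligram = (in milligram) 2.03e+05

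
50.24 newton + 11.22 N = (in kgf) 6.267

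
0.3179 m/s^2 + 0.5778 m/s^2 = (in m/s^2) 0.8957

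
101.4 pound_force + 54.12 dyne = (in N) 451.1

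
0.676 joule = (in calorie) 0.1616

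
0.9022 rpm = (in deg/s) 5.413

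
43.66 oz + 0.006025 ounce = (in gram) 1238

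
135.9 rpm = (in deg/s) 815.4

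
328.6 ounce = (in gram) 9316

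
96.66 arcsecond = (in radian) 0.0004686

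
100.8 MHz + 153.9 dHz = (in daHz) 1.008e+07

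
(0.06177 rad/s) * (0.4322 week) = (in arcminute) 5.551e+07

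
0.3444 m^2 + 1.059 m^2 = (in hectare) 0.0001403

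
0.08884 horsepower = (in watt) 66.25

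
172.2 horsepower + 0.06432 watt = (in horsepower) 172.2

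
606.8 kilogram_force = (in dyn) 5.951e+08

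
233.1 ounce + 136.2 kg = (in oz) 5037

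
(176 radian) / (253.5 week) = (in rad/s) 1.148e-06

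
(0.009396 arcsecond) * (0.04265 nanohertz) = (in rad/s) 1.943e-18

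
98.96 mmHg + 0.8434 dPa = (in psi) 1.914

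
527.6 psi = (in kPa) 3638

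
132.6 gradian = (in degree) 119.3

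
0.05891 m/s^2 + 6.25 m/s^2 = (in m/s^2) 6.309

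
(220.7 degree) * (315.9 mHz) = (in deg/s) 69.72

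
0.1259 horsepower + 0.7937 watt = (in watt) 94.68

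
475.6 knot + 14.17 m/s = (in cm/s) 2.588e+04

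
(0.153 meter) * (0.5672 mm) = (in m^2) 8.678e-05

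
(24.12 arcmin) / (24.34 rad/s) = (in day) 3.336e-09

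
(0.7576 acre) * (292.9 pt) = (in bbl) 1993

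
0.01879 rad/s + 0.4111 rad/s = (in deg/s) 24.63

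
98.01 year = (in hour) 8.586e+05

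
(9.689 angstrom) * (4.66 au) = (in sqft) 7270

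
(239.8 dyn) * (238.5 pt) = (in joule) 0.0002018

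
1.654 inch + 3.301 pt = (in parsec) 1.399e-18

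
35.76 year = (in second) 1.128e+09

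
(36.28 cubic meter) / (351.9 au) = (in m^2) 6.892e-13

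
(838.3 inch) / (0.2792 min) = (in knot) 2.471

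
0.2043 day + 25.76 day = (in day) 25.96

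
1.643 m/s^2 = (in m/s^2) 1.643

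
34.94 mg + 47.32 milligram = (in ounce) 0.002902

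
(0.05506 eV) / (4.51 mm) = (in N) 1.956e-18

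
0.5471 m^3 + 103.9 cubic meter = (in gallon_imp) 2.298e+04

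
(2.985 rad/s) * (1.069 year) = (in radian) 1.006e+08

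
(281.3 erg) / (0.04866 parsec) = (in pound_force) 4.212e-21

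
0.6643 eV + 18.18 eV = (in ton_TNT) 7.216e-28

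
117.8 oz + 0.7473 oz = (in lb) 7.409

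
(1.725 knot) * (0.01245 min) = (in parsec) 2.148e-17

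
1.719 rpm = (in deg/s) 10.31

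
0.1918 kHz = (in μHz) 1.918e+08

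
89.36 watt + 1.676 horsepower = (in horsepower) 1.796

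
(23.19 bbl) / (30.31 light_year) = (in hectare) 1.286e-21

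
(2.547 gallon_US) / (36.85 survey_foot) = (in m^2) 0.0008584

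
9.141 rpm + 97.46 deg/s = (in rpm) 25.38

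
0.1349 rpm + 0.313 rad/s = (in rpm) 3.124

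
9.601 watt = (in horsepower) 0.01288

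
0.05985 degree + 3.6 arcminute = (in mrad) 2.092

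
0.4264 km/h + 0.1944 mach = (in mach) 0.1947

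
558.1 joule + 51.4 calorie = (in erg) 7.732e+09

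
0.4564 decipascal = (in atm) 4.504e-07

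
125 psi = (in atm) 8.506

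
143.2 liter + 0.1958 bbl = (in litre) 174.3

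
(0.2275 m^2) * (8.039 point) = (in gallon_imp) 0.1419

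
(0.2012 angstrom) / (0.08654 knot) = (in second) 4.519e-10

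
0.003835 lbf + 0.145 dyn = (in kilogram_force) 0.00174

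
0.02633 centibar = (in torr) 0.1975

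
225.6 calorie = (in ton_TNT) 2.256e-07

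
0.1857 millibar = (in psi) 0.002693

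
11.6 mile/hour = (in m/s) 5.186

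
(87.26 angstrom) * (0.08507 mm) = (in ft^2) 7.99e-12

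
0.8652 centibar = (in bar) 0.008652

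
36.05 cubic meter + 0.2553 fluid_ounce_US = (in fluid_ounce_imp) 1.269e+06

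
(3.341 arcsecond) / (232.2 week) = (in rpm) 1.101e-12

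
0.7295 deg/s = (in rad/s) 0.01273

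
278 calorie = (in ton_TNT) 2.78e-07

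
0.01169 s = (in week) 1.933e-08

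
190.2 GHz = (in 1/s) 1.902e+11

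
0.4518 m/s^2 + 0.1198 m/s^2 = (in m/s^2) 0.5716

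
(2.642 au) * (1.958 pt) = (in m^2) 2.73e+08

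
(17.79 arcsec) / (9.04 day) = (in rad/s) 1.104e-10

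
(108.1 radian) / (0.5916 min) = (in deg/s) 174.5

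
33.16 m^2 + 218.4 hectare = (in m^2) 2.184e+06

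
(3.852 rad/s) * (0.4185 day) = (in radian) 1.393e+05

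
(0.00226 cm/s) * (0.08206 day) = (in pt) 454.2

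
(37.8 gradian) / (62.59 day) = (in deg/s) 6.291e-06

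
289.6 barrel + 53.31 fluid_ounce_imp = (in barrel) 289.6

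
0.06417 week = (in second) 3.881e+04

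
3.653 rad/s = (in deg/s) 209.3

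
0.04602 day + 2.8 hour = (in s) 1.406e+04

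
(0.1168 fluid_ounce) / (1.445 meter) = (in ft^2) 2.573e-05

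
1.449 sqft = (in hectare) 1.346e-05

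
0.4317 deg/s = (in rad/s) 0.007535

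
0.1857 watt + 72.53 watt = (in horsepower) 0.09751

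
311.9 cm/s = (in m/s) 3.119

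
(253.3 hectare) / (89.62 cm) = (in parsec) 9.16e-11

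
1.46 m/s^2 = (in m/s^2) 1.46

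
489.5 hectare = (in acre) 1210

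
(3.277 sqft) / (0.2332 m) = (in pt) 3701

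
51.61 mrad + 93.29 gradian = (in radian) 1.517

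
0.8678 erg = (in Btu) 8.225e-11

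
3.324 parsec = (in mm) 1.026e+20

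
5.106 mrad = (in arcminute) 17.55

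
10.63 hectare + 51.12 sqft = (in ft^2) 1.144e+06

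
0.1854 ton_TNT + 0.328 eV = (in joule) 7.757e+08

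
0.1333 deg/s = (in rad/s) 0.002327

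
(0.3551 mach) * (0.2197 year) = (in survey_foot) 2.748e+09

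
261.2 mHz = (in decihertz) 2.612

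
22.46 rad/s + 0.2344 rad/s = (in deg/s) 1300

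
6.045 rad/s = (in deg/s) 346.4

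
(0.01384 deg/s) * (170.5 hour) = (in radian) 148.3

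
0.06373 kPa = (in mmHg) 0.478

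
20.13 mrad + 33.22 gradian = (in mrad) 541.9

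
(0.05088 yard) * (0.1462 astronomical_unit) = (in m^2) 1.018e+09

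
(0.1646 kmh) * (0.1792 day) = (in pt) 2.007e+06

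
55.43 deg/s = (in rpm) 9.238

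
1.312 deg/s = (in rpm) 0.2187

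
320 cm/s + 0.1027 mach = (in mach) 0.1121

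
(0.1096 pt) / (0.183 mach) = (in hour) 1.724e-10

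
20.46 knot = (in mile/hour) 23.54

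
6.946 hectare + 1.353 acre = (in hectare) 7.494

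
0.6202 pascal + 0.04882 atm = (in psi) 0.7175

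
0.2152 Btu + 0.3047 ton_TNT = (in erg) 1.275e+16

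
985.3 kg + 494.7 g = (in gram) 9.858e+05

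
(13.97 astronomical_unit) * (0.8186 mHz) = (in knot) 3.325e+09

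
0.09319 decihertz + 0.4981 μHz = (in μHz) 9319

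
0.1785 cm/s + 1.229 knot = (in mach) 0.001862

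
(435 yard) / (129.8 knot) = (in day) 6.894e-05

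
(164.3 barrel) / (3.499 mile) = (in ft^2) 0.04993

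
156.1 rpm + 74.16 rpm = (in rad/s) 24.11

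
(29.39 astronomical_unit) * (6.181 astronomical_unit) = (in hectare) 4.065e+20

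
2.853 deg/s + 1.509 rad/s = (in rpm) 14.89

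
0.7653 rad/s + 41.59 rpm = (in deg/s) 293.4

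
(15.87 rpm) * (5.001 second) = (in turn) 1.323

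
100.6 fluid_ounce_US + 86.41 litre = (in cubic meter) 0.08939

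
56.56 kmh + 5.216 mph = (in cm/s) 1804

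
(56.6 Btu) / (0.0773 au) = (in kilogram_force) 5.266e-07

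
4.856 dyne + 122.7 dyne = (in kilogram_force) 0.0001301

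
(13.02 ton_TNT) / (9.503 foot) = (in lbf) 4.228e+09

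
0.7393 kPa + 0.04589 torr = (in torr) 5.591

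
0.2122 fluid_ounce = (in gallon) 0.001658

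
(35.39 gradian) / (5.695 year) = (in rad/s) 3.095e-09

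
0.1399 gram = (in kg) 0.0001399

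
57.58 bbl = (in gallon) 2418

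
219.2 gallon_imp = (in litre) 996.5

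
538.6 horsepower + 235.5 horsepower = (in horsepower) 774.1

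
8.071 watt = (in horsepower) 0.01082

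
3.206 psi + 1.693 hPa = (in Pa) 2.227e+04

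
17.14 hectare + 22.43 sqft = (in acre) 42.35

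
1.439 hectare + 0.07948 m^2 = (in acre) 3.556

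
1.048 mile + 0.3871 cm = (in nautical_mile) 0.9107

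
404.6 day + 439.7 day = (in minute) 1.216e+06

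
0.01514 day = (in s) 1308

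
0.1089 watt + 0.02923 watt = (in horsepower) 0.0001852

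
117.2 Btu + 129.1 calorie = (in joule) 1.242e+05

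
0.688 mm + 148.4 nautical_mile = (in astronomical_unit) 1.837e-06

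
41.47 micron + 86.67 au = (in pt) 3.675e+16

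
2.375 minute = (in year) 4.519e-06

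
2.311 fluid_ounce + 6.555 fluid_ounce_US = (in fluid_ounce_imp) 9.228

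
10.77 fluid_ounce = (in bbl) 0.002003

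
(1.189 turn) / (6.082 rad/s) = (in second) 1.228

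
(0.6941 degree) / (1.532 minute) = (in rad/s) 0.0001318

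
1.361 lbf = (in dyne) 6.054e+05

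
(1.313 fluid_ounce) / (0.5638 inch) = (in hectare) 2.711e-07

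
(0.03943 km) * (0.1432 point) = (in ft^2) 0.02144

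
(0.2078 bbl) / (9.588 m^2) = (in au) 2.303e-14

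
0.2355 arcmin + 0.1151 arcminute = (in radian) 0.000102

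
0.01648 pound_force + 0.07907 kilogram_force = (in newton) 0.8487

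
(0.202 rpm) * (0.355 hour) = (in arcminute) 9.294e+04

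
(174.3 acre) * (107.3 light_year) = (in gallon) 1.892e+26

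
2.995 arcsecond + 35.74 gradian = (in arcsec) 1.158e+05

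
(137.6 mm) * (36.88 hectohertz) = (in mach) 1.49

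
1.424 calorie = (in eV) 3.719e+19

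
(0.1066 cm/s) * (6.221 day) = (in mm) 5.73e+05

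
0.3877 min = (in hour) 0.006462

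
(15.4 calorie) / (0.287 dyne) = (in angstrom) 2.245e+17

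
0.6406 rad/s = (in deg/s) 36.7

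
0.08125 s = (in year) 2.576e-09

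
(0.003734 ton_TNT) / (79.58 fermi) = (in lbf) 4.413e+19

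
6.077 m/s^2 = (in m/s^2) 6.077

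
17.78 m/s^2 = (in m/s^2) 17.78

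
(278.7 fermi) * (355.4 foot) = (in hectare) 3.019e-15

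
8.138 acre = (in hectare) 3.293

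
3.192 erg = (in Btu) 3.025e-10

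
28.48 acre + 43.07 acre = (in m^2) 2.896e+05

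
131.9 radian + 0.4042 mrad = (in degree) 7557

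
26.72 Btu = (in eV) 1.76e+23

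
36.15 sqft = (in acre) 0.0008299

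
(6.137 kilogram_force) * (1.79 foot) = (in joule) 32.84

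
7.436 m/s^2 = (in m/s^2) 7.436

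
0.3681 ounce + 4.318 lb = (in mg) 1.969e+06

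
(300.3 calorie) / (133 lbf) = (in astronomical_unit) 1.42e-11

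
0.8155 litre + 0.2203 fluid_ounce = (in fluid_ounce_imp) 28.93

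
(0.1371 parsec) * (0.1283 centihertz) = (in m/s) 5.428e+12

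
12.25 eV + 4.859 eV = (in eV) 17.11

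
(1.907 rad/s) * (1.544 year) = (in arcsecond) 1.915e+13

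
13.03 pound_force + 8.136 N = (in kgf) 6.74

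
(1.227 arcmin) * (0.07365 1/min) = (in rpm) 4.184e-06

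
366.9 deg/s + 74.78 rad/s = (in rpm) 775.2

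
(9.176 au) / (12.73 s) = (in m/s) 1.078e+11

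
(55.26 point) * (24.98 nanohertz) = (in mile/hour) 1.089e-09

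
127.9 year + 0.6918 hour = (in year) 127.9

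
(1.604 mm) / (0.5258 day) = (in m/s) 3.531e-08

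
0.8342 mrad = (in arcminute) 2.868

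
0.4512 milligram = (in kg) 4.512e-07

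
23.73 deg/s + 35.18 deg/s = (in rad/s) 1.028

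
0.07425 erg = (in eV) 4.634e+10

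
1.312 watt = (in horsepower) 0.001759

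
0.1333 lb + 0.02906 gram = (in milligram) 6.049e+04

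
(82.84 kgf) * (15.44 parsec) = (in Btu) 3.668e+17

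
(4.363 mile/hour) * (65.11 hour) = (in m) 4.572e+05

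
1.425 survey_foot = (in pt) 1231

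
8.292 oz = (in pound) 0.5182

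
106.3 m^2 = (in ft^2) 1144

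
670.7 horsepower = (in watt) 5.001e+05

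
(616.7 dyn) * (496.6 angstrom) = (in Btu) 2.903e-13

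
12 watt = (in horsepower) 0.01609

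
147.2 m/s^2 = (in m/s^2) 147.2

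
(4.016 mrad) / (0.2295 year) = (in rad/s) 5.549e-10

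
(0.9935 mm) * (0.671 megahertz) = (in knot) 1296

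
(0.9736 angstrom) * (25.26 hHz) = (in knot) 4.781e-07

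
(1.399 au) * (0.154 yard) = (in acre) 7.283e+06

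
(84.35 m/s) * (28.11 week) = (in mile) 8.911e+05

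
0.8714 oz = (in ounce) 0.8714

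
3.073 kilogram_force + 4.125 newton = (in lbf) 7.702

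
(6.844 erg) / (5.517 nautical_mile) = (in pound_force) 1.506e-11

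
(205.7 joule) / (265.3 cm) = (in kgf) 7.906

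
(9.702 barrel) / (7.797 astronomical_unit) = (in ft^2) 1.423e-11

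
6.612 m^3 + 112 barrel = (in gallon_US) 6451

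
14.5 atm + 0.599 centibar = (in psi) 213.2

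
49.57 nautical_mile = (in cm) 9.18e+06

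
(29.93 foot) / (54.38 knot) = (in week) 5.392e-07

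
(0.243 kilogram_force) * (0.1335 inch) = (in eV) 5.043e+16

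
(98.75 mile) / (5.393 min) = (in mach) 1.442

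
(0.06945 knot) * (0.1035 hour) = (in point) 3.774e+04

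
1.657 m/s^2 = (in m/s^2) 1.657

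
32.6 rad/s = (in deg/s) 1868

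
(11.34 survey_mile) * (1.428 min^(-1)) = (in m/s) 434.3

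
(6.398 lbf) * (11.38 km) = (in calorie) 7.741e+04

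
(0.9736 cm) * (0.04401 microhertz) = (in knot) 8.329e-10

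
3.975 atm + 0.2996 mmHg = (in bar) 4.028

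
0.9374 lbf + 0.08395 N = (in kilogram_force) 0.4338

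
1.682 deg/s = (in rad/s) 0.02936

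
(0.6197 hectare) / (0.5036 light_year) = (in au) 8.695e-24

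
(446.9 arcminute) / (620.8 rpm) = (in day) 2.314e-08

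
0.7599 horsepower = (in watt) 566.7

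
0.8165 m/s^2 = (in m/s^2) 0.8165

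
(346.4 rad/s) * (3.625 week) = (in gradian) 4.835e+10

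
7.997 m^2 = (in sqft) 86.08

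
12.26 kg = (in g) 1.226e+04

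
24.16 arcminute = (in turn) 0.001119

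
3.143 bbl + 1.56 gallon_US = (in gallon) 133.6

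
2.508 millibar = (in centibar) 0.2508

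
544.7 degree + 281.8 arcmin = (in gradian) 610.4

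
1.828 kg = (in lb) 4.03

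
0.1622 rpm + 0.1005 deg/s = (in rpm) 0.179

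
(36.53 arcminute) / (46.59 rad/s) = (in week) 3.771e-10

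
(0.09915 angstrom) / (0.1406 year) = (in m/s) 2.236e-18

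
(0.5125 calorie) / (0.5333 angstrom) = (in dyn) 4.021e+15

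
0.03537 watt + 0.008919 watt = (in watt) 0.04429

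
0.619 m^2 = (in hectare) 6.19e-05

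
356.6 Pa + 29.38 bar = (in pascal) 2.938e+06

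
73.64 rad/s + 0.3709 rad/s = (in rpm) 706.8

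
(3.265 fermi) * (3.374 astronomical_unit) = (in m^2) 0.001648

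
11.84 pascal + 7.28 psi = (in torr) 376.6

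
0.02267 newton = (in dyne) 2267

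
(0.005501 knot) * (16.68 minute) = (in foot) 9.292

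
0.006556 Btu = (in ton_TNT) 1.653e-09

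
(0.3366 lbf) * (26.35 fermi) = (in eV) 2.462e+05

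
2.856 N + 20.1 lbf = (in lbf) 20.74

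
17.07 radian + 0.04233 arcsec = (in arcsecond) 3.521e+06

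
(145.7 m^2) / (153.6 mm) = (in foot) 3112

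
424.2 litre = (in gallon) 112.1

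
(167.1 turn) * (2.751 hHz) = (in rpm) 2.758e+06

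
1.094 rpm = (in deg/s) 6.564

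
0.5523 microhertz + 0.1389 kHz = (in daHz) 13.89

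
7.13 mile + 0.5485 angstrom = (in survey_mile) 7.13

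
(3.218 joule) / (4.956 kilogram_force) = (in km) 6.621e-05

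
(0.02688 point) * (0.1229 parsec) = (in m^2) 3.596e+10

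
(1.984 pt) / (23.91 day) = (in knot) 6.586e-10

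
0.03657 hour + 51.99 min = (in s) 3251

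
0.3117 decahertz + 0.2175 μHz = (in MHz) 3.117e-06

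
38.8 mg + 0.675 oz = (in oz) 0.6764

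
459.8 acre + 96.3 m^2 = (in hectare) 186.1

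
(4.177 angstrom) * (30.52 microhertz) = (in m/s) 1.275e-14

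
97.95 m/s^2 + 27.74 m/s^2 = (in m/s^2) 125.7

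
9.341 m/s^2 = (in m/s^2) 9.341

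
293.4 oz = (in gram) 8318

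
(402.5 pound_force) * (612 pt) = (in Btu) 0.3664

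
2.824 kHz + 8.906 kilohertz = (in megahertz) 0.01173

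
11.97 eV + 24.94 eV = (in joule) 5.914e-18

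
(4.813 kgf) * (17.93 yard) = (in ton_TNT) 1.85e-07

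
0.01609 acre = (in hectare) 0.006511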